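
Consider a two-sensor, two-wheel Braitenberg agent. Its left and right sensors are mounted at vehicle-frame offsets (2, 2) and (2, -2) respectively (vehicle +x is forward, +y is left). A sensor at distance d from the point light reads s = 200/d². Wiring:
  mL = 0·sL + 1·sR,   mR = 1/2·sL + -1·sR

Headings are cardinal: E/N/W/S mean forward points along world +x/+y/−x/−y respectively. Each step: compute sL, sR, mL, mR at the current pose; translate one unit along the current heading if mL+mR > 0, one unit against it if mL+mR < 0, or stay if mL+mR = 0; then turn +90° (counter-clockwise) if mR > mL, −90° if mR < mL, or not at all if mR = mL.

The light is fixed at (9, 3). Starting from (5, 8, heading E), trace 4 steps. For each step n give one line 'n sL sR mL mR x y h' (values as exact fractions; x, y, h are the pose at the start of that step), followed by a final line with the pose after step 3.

0 200/53 200/13 200/13 -9300/689 5 8 E
1 20 100/17 100/17 70/17 6 8 S
2 200/29 200/61 200/61 300/1769 6 7 W
3 25/9 5 5 -65/18 5 7 N
final 5 8 E

n=0: pose=(5,8,E); sL=200/53, sR=200/13; mL=200/13, mR=-9300/689; mL+mR=100/53 → advance +1; mR−mL=-19900/689 → turn -1·90°
n=1: pose=(6,8,S); sL=20, sR=100/17; mL=100/17, mR=70/17; mL+mR=10 → advance +1; mR−mL=-30/17 → turn -1·90°
n=2: pose=(6,7,W); sL=200/29, sR=200/61; mL=200/61, mR=300/1769; mL+mR=100/29 → advance +1; mR−mL=-5500/1769 → turn -1·90°
n=3: pose=(5,7,N); sL=25/9, sR=5; mL=5, mR=-65/18; mL+mR=25/18 → advance +1; mR−mL=-155/18 → turn -1·90°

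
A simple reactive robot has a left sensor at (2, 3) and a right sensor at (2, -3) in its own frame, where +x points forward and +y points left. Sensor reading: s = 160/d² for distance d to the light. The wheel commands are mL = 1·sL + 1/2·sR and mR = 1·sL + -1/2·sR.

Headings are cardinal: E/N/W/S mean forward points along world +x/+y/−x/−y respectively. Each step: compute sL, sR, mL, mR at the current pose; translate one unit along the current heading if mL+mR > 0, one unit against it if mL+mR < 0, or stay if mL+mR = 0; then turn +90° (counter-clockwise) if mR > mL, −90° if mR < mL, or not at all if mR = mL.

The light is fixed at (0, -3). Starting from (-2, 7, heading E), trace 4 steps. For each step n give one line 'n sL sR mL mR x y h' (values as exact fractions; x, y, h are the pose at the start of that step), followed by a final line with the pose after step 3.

0 160/169 160/49 21360/8281 -5680/8281 -2 7 E
1 40/17 2 57/17 23/17 -1 7 S
2 32/9 160/153 208/51 464/153 -1 6 W
3 80/73 80/61 7800/4453 1960/4453 -2 6 N
final -2 7 E

n=0: pose=(-2,7,E); sL=160/169, sR=160/49; mL=21360/8281, mR=-5680/8281; mL+mR=320/169 → advance +1; mR−mL=-160/49 → turn -1·90°
n=1: pose=(-1,7,S); sL=40/17, sR=2; mL=57/17, mR=23/17; mL+mR=80/17 → advance +1; mR−mL=-2 → turn -1·90°
n=2: pose=(-1,6,W); sL=32/9, sR=160/153; mL=208/51, mR=464/153; mL+mR=64/9 → advance +1; mR−mL=-160/153 → turn -1·90°
n=3: pose=(-2,6,N); sL=80/73, sR=80/61; mL=7800/4453, mR=1960/4453; mL+mR=160/73 → advance +1; mR−mL=-80/61 → turn -1·90°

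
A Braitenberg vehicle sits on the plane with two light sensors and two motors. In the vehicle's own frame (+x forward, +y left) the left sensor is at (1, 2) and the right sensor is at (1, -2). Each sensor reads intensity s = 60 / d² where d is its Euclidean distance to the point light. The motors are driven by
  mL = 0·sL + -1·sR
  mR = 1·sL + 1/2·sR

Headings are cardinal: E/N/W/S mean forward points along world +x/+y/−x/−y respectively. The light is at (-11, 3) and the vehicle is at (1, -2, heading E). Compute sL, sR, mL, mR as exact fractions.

30/89 30/109 -30/109 4605/9701

left sensor world pos  = (2, 0); dL² = 178
right sensor world pos = (2, -4); dR² = 218
sL = 60/178 = 30/89
sR = 60/218 = 30/109
mL = 0·sL + -1·sR = -30/109
mR = 1·sL + 1/2·sR = 4605/9701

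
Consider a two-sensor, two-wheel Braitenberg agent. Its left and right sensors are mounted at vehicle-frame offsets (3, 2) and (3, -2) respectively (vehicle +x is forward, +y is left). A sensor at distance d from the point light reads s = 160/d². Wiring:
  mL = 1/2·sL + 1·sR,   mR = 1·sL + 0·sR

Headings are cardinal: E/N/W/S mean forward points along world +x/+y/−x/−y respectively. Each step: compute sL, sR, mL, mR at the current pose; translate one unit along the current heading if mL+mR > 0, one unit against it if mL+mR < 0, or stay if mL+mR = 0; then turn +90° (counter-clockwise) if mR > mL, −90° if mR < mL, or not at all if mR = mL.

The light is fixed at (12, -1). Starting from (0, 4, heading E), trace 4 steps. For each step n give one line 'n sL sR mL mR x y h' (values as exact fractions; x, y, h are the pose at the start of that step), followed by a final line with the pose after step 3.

n=0: pose=(0,4,E); sL=16/13, sR=16/9; mL=280/117, mR=16/13; mL+mR=424/117 → advance +1; mR−mL=-136/117 → turn -1·90°
n=1: pose=(1,4,S); sL=32/17, sR=160/173; mL=5488/2941, mR=32/17; mL+mR=11024/2941 → advance +1; mR−mL=48/2941 → turn +1·90°
n=2: pose=(1,3,E); sL=8/5, sR=40/17; mL=268/85, mR=8/5; mL+mR=404/85 → advance +1; mR−mL=-132/85 → turn -1·90°
n=3: pose=(2,3,S); sL=32/13, sR=32/29; mL=880/377, mR=32/13; mL+mR=1808/377 → advance +1; mR−mL=48/377 → turn +1·90°

0 16/13 16/9 280/117 16/13 0 4 E
1 32/17 160/173 5488/2941 32/17 1 4 S
2 8/5 40/17 268/85 8/5 1 3 E
3 32/13 32/29 880/377 32/13 2 3 S
final 2 2 E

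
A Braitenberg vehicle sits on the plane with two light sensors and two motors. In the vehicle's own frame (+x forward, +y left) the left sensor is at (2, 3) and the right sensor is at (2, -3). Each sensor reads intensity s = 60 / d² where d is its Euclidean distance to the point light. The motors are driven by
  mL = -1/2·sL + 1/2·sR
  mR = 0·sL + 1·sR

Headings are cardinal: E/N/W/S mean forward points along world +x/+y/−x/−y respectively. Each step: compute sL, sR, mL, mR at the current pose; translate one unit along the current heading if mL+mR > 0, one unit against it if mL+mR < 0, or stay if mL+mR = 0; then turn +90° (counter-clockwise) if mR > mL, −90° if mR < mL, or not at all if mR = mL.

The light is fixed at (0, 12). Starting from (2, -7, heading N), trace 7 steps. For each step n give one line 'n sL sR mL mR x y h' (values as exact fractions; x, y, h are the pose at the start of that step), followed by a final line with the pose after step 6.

0 6/29 30/157 -36/4553 30/157 2 -7 N
1 20/147 4/15 16/245 4/15 2 -6 W
2 15/104 15/101 45/21008 15/101 1 -6 S
3 12/53 60/493 -1368/26129 60/493 1 -7 E
4 6/29 30/157 -36/4553 30/157 2 -7 N
5 20/147 4/15 16/245 4/15 2 -6 W
6 15/104 15/101 45/21008 15/101 1 -6 S
final 1 -7 E

n=0: pose=(2,-7,N); sL=6/29, sR=30/157; mL=-36/4553, mR=30/157; mL+mR=834/4553 → advance +1; mR−mL=906/4553 → turn +1·90°
n=1: pose=(2,-6,W); sL=20/147, sR=4/15; mL=16/245, mR=4/15; mL+mR=244/735 → advance +1; mR−mL=148/735 → turn +1·90°
n=2: pose=(1,-6,S); sL=15/104, sR=15/101; mL=45/21008, mR=15/101; mL+mR=3165/21008 → advance +1; mR−mL=3075/21008 → turn +1·90°
n=3: pose=(1,-7,E); sL=12/53, sR=60/493; mL=-1368/26129, mR=60/493; mL+mR=1812/26129 → advance +1; mR−mL=4548/26129 → turn +1·90°
n=4: pose=(2,-7,N); sL=6/29, sR=30/157; mL=-36/4553, mR=30/157; mL+mR=834/4553 → advance +1; mR−mL=906/4553 → turn +1·90°
n=5: pose=(2,-6,W); sL=20/147, sR=4/15; mL=16/245, mR=4/15; mL+mR=244/735 → advance +1; mR−mL=148/735 → turn +1·90°
n=6: pose=(1,-6,S); sL=15/104, sR=15/101; mL=45/21008, mR=15/101; mL+mR=3165/21008 → advance +1; mR−mL=3075/21008 → turn +1·90°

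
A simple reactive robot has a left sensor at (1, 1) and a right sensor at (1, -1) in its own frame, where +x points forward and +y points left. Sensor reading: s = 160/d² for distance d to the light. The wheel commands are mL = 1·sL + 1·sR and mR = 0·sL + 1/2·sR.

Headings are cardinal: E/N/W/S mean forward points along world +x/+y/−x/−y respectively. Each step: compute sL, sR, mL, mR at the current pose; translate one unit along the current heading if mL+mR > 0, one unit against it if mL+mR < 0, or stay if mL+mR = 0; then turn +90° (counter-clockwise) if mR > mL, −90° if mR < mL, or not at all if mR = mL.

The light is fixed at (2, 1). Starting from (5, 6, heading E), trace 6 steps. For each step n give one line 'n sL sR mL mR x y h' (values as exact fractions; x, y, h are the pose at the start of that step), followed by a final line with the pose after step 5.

n=0: pose=(5,6,E); sL=40/13, sR=5; mL=105/13, mR=5/2; mL+mR=275/26 → advance +1; mR−mL=-145/26 → turn -1·90°
n=1: pose=(6,6,S); sL=160/41, sR=32/5; mL=2112/205, mR=16/5; mL+mR=2768/205 → advance +1; mR−mL=-1456/205 → turn -1·90°
n=2: pose=(6,5,W); sL=80/9, sR=80/17; mL=2080/153, mR=40/17; mL+mR=2440/153 → advance +1; mR−mL=-1720/153 → turn -1·90°
n=3: pose=(5,5,N); sL=160/29, sR=160/41; mL=11200/1189, mR=80/41; mL+mR=13520/1189 → advance +1; mR−mL=-8880/1189 → turn -1·90°
n=4: pose=(5,6,E); sL=40/13, sR=5; mL=105/13, mR=5/2; mL+mR=275/26 → advance +1; mR−mL=-145/26 → turn -1·90°
n=5: pose=(6,6,S); sL=160/41, sR=32/5; mL=2112/205, mR=16/5; mL+mR=2768/205 → advance +1; mR−mL=-1456/205 → turn -1·90°

0 40/13 5 105/13 5/2 5 6 E
1 160/41 32/5 2112/205 16/5 6 6 S
2 80/9 80/17 2080/153 40/17 6 5 W
3 160/29 160/41 11200/1189 80/41 5 5 N
4 40/13 5 105/13 5/2 5 6 E
5 160/41 32/5 2112/205 16/5 6 6 S
final 6 5 W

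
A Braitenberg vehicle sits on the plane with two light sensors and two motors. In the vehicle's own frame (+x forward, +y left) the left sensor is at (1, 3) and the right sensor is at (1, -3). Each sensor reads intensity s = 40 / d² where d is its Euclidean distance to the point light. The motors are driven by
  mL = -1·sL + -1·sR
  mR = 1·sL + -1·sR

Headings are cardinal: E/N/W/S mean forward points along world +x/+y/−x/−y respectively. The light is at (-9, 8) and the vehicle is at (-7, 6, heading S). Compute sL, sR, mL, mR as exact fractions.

left sensor world pos  = (-4, 5); dL² = 34
right sensor world pos = (-10, 5); dR² = 10
sL = 40/34 = 20/17
sR = 40/10 = 4
mL = -1·sL + -1·sR = -88/17
mR = 1·sL + -1·sR = -48/17

20/17 4 -88/17 -48/17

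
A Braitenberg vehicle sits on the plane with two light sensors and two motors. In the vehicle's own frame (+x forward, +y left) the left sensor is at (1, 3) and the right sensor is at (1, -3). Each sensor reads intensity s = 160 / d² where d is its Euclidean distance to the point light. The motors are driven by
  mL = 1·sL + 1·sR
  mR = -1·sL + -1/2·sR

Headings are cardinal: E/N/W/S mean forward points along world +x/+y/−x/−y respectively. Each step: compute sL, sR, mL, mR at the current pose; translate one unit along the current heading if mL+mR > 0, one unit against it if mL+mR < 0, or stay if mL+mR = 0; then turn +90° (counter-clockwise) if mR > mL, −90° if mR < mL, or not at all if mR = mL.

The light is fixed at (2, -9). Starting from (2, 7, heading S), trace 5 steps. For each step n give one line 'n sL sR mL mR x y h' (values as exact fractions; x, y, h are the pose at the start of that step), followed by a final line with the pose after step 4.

0 80/117 80/117 160/117 -40/39 2 7 S
1 32/29 32/65 3008/1885 -2544/1885 2 6 W
2 10/17 8/13 266/221 -198/221 1 6 N
3 160/361 160/169 84800/61009 -55920/61009 1 7 E
4 80/117 80/117 160/117 -40/39 2 7 S
final 2 6 W

n=0: pose=(2,7,S); sL=80/117, sR=80/117; mL=160/117, mR=-40/39; mL+mR=40/117 → advance +1; mR−mL=-280/117 → turn -1·90°
n=1: pose=(2,6,W); sL=32/29, sR=32/65; mL=3008/1885, mR=-2544/1885; mL+mR=16/65 → advance +1; mR−mL=-5552/1885 → turn -1·90°
n=2: pose=(1,6,N); sL=10/17, sR=8/13; mL=266/221, mR=-198/221; mL+mR=4/13 → advance +1; mR−mL=-464/221 → turn -1·90°
n=3: pose=(1,7,E); sL=160/361, sR=160/169; mL=84800/61009, mR=-55920/61009; mL+mR=80/169 → advance +1; mR−mL=-140720/61009 → turn -1·90°
n=4: pose=(2,7,S); sL=80/117, sR=80/117; mL=160/117, mR=-40/39; mL+mR=40/117 → advance +1; mR−mL=-280/117 → turn -1·90°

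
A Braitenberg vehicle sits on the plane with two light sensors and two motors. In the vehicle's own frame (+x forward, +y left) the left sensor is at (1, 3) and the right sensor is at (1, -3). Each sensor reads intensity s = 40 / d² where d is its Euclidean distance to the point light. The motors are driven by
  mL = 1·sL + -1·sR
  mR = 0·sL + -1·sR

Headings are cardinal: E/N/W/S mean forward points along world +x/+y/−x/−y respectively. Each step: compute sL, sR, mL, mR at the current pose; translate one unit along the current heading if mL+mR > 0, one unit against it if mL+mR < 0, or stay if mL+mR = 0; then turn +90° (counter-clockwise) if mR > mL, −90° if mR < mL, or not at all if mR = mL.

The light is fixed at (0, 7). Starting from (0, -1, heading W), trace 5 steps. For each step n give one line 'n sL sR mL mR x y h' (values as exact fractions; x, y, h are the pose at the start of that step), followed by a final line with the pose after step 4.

n=0: pose=(0,-1,W); sL=20/61, sR=20/13; mL=-960/793, mR=-20/13; mL+mR=-2180/793 → advance -1; mR−mL=-20/61 → turn -1·90°
n=1: pose=(1,-1,N); sL=40/53, sR=8/13; mL=96/689, mR=-8/13; mL+mR=-328/689 → advance -1; mR−mL=-40/53 → turn -1·90°
n=2: pose=(1,-2,E); sL=1, sR=10/37; mL=27/37, mR=-10/37; mL+mR=17/37 → advance +1; mR−mL=-1 → turn -1·90°
n=3: pose=(2,-2,S); sL=8/25, sR=40/101; mL=-192/2525, mR=-40/101; mL+mR=-1192/2525 → advance -1; mR−mL=-8/25 → turn -1·90°
n=4: pose=(2,-1,W); sL=20/61, sR=20/13; mL=-960/793, mR=-20/13; mL+mR=-2180/793 → advance -1; mR−mL=-20/61 → turn -1·90°

0 20/61 20/13 -960/793 -20/13 0 -1 W
1 40/53 8/13 96/689 -8/13 1 -1 N
2 1 10/37 27/37 -10/37 1 -2 E
3 8/25 40/101 -192/2525 -40/101 2 -2 S
4 20/61 20/13 -960/793 -20/13 2 -1 W
final 3 -1 N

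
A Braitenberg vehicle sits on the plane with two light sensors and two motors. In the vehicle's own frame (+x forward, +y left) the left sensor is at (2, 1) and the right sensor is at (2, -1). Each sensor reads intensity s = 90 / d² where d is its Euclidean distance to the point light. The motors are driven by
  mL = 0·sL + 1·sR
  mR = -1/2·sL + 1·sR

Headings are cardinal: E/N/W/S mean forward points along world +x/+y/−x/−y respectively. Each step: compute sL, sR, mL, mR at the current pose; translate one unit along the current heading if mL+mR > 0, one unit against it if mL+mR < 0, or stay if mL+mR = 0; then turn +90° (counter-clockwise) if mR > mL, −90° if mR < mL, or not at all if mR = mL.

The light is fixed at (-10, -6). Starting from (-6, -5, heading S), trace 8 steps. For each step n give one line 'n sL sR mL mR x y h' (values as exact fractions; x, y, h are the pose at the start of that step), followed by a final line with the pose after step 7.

0 45/13 9 9 189/26 -6 -5 S
1 18 18 18 9 -6 -6 W
2 45/4 9/2 9/2 -9/8 -7 -6 N
3 90/29 18/5 18/5 297/145 -7 -5 E
4 45/13 9 9 189/26 -6 -5 S
5 18 18 18 9 -6 -6 W
6 45/4 9/2 9/2 -9/8 -7 -6 N
7 90/29 18/5 18/5 297/145 -7 -5 E
final -6 -5 S

n=0: pose=(-6,-5,S); sL=45/13, sR=9; mL=9, mR=189/26; mL+mR=423/26 → advance +1; mR−mL=-45/26 → turn -1·90°
n=1: pose=(-6,-6,W); sL=18, sR=18; mL=18, mR=9; mL+mR=27 → advance +1; mR−mL=-9 → turn -1·90°
n=2: pose=(-7,-6,N); sL=45/4, sR=9/2; mL=9/2, mR=-9/8; mL+mR=27/8 → advance +1; mR−mL=-45/8 → turn -1·90°
n=3: pose=(-7,-5,E); sL=90/29, sR=18/5; mL=18/5, mR=297/145; mL+mR=819/145 → advance +1; mR−mL=-45/29 → turn -1·90°
n=4: pose=(-6,-5,S); sL=45/13, sR=9; mL=9, mR=189/26; mL+mR=423/26 → advance +1; mR−mL=-45/26 → turn -1·90°
n=5: pose=(-6,-6,W); sL=18, sR=18; mL=18, mR=9; mL+mR=27 → advance +1; mR−mL=-9 → turn -1·90°
n=6: pose=(-7,-6,N); sL=45/4, sR=9/2; mL=9/2, mR=-9/8; mL+mR=27/8 → advance +1; mR−mL=-45/8 → turn -1·90°
n=7: pose=(-7,-5,E); sL=90/29, sR=18/5; mL=18/5, mR=297/145; mL+mR=819/145 → advance +1; mR−mL=-45/29 → turn -1·90°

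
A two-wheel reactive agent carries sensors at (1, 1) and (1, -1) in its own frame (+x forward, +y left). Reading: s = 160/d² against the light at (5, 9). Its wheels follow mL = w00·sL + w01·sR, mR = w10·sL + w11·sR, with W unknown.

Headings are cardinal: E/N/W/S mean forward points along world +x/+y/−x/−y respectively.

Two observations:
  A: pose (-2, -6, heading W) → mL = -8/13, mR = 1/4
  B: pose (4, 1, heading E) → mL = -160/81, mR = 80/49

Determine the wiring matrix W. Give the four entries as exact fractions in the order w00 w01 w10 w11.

0 -1 1/2 0

obs A: pose=(-2,-6,W) → sL=1/2, sR=8/13, mL=-8/13, mR=1/4
obs B: pose=(4,1,E) → sL=160/49, sR=160/81, mL=-160/81, mR=80/49
sensor matrix S = [[1/2, 8/13], [160/49, 160/81]]; det S = -52720/51597
solve [mL_A; mL_B] = S·[w00; w01] and [mR_A; mR_B] = S·[w10; w11]:
  w00 = 0, w01 = -1, w10 = 1/2, w11 = 0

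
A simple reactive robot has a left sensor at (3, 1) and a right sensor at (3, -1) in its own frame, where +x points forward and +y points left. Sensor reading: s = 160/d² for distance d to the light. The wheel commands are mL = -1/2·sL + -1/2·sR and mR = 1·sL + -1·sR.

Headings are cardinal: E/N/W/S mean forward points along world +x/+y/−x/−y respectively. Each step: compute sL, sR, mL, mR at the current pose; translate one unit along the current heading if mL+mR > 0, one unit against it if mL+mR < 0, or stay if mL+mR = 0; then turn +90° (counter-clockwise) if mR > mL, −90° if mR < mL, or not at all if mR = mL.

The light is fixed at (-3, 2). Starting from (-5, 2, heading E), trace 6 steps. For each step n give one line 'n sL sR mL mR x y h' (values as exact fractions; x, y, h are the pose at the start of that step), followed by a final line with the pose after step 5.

0 80 80 -80 0 -5 2 E
1 32/5 160/13 -608/65 -384/65 -6 2 N
2 4 40/9 -38/9 -4/9 -6 1 W
3 160/17 32/5 -672/85 256/85 -5 1 S
4 80 80 -80 0 -5 2 E
5 32/5 160/13 -608/65 -384/65 -6 2 N
final -6 1 W

n=0: pose=(-5,2,E); sL=80, sR=80; mL=-80, mR=0; mL+mR=-80 → advance -1; mR−mL=80 → turn +1·90°
n=1: pose=(-6,2,N); sL=32/5, sR=160/13; mL=-608/65, mR=-384/65; mL+mR=-992/65 → advance -1; mR−mL=224/65 → turn +1·90°
n=2: pose=(-6,1,W); sL=4, sR=40/9; mL=-38/9, mR=-4/9; mL+mR=-14/3 → advance -1; mR−mL=34/9 → turn +1·90°
n=3: pose=(-5,1,S); sL=160/17, sR=32/5; mL=-672/85, mR=256/85; mL+mR=-416/85 → advance -1; mR−mL=928/85 → turn +1·90°
n=4: pose=(-5,2,E); sL=80, sR=80; mL=-80, mR=0; mL+mR=-80 → advance -1; mR−mL=80 → turn +1·90°
n=5: pose=(-6,2,N); sL=32/5, sR=160/13; mL=-608/65, mR=-384/65; mL+mR=-992/65 → advance -1; mR−mL=224/65 → turn +1·90°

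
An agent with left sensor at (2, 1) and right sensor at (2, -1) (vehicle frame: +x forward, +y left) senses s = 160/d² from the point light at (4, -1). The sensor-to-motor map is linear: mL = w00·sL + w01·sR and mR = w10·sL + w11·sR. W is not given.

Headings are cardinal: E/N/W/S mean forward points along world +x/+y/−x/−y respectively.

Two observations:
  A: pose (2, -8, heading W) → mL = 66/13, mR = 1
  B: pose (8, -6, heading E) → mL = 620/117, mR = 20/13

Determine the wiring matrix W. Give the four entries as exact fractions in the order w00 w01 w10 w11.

obs A: pose=(2,-8,W) → sL=2, sR=40/13, mL=66/13, mR=1
obs B: pose=(8,-6,E) → sL=40/13, sR=20/9, mL=620/117, mR=20/13
sensor matrix S = [[2, 40/13], [40/13, 20/9]]; det S = -7640/1521
solve [mL_A; mL_B] = S·[w00; w01] and [mR_A; mR_B] = S·[w10; w11]:
  w00 = 1, w01 = 1, w10 = 1/2, w11 = 0

1 1 1/2 0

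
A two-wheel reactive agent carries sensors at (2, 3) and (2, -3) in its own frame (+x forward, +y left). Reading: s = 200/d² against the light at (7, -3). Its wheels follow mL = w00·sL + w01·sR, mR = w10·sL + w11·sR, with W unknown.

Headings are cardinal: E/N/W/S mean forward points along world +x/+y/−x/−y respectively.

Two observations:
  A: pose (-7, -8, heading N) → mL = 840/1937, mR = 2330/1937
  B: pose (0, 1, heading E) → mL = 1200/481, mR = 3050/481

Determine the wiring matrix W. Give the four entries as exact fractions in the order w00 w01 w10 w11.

obs A: pose=(-7,-8,N) → sL=100/149, sR=20/13, mL=840/1937, mR=2330/1937
obs B: pose=(0,1,E) → sL=100/37, sR=100/13, mL=1200/481, mR=3050/481
sensor matrix S = [[100/149, 20/13], [100/37, 100/13]]; det S = 72000/71669
solve [mL_A; mL_B] = S·[w00; w01] and [mR_A; mR_B] = S·[w10; w11]:
  w00 = -1/2, w01 = 1/2, w10 = -1/2, w11 = 1

-1/2 1/2 -1/2 1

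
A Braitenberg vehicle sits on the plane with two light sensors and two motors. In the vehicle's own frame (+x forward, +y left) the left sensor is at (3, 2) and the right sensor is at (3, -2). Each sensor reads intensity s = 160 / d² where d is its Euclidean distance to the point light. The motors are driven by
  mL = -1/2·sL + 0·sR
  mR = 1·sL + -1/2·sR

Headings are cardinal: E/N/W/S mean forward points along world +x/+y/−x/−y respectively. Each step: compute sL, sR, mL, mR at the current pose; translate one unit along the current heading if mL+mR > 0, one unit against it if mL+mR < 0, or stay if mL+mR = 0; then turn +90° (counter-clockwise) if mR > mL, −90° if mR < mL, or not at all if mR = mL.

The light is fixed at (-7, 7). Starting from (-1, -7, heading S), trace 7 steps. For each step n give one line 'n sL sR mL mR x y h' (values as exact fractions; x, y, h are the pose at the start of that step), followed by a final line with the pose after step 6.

0 160/353 32/61 -80/353 4112/21533 -1 -7 S
1 80/101 80/153 -40/101 8200/15453 -1 -6 E
2 32/25 160/181 -16/25 3792/4525 0 -6 N
3 40/53 40/29 -20/53 100/1537 0 -5 W
4 32/65 160/261 -16/65 3152/16965 1 -5 S
5 80/101 16/29 -40/101 1512/2929 1 -4 E
6 160/113 32/37 -80/113 4112/4181 2 -4 N
final 2 -3 W

n=0: pose=(-1,-7,S); sL=160/353, sR=32/61; mL=-80/353, mR=4112/21533; mL+mR=-768/21533 → advance -1; mR−mL=8992/21533 → turn +1·90°
n=1: pose=(-1,-6,E); sL=80/101, sR=80/153; mL=-40/101, mR=8200/15453; mL+mR=2080/15453 → advance +1; mR−mL=14320/15453 → turn +1·90°
n=2: pose=(0,-6,N); sL=32/25, sR=160/181; mL=-16/25, mR=3792/4525; mL+mR=896/4525 → advance +1; mR−mL=6688/4525 → turn +1·90°
n=3: pose=(0,-5,W); sL=40/53, sR=40/29; mL=-20/53, mR=100/1537; mL+mR=-480/1537 → advance -1; mR−mL=680/1537 → turn +1·90°
n=4: pose=(1,-5,S); sL=32/65, sR=160/261; mL=-16/65, mR=3152/16965; mL+mR=-1024/16965 → advance -1; mR−mL=7328/16965 → turn +1·90°
n=5: pose=(1,-4,E); sL=80/101, sR=16/29; mL=-40/101, mR=1512/2929; mL+mR=352/2929 → advance +1; mR−mL=2672/2929 → turn +1·90°
n=6: pose=(2,-4,N); sL=160/113, sR=32/37; mL=-80/113, mR=4112/4181; mL+mR=1152/4181 → advance +1; mR−mL=7072/4181 → turn +1·90°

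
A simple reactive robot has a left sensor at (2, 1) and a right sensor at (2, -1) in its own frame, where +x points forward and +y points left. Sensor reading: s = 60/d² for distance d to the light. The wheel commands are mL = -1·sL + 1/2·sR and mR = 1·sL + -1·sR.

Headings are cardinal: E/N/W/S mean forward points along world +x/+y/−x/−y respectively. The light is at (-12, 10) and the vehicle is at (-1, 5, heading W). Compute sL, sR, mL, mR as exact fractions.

20/39 60/97 -770/3783 -400/3783

left sensor world pos  = (-3, 4); dL² = 117
right sensor world pos = (-3, 6); dR² = 97
sL = 60/117 = 20/39
sR = 60/97 = 60/97
mL = -1·sL + 1/2·sR = -770/3783
mR = 1·sL + -1·sR = -400/3783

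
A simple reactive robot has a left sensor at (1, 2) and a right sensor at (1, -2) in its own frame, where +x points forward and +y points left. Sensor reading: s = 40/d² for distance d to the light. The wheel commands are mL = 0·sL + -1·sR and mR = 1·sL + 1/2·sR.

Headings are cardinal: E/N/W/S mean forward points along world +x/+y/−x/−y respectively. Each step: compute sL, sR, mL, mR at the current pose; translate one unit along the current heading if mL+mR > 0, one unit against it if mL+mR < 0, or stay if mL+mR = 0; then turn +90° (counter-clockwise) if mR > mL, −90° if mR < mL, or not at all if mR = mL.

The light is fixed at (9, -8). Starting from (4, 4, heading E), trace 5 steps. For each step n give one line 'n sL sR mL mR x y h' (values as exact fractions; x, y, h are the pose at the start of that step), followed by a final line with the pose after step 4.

0 10/53 10/29 -10/29 555/1537 4 4 E
1 8/41 40/173 -40/173 2204/7093 5 4 N
2 20/73 4/25 -4/25 646/1825 5 5 W
3 40/153 40/193 -40/193 10780/29529 4 5 S
4 10/53 10/29 -10/29 555/1537 4 4 E
final 5 4 N

n=0: pose=(4,4,E); sL=10/53, sR=10/29; mL=-10/29, mR=555/1537; mL+mR=25/1537 → advance +1; mR−mL=1085/1537 → turn +1·90°
n=1: pose=(5,4,N); sL=8/41, sR=40/173; mL=-40/173, mR=2204/7093; mL+mR=564/7093 → advance +1; mR−mL=3844/7093 → turn +1·90°
n=2: pose=(5,5,W); sL=20/73, sR=4/25; mL=-4/25, mR=646/1825; mL+mR=354/1825 → advance +1; mR−mL=938/1825 → turn +1·90°
n=3: pose=(4,5,S); sL=40/153, sR=40/193; mL=-40/193, mR=10780/29529; mL+mR=4660/29529 → advance +1; mR−mL=16900/29529 → turn +1·90°
n=4: pose=(4,4,E); sL=10/53, sR=10/29; mL=-10/29, mR=555/1537; mL+mR=25/1537 → advance +1; mR−mL=1085/1537 → turn +1·90°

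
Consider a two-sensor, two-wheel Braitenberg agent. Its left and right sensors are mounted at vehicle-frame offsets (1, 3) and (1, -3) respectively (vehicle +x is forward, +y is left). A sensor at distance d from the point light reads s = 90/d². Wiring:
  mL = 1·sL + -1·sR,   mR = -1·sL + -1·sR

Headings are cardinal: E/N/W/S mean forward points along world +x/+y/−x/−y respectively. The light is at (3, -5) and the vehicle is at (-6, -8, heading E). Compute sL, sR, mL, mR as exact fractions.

45/32 9/10 81/160 -369/160

left sensor world pos  = (-5, -5); dL² = 64
right sensor world pos = (-5, -11); dR² = 100
sL = 90/64 = 45/32
sR = 90/100 = 9/10
mL = 1·sL + -1·sR = 81/160
mR = -1·sL + -1·sR = -369/160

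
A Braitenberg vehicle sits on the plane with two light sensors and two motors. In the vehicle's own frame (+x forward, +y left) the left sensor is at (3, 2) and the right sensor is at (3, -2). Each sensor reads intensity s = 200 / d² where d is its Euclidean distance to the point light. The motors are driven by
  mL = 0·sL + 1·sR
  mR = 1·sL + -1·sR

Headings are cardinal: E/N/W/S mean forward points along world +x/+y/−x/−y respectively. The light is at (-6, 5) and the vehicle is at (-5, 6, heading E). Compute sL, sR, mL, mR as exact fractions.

8 200/17 200/17 -64/17

left sensor world pos  = (-2, 8); dL² = 25
right sensor world pos = (-2, 4); dR² = 17
sL = 200/25 = 8
sR = 200/17 = 200/17
mL = 0·sL + 1·sR = 200/17
mR = 1·sL + -1·sR = -64/17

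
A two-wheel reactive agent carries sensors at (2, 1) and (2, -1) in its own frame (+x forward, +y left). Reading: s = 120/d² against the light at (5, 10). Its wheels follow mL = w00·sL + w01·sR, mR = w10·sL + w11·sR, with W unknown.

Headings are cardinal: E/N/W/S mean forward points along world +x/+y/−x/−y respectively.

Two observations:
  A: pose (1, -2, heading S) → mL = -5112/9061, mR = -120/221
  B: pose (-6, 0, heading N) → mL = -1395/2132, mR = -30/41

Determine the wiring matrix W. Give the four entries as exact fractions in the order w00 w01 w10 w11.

obs A: pose=(1,-2,S) → sL=24/41, sR=120/221, mL=-5112/9061, mR=-120/221
obs B: pose=(-6,0,N) → sL=15/26, sR=30/41, mL=-1395/2132, mR=-30/41
sensor matrix S = [[24/41, 120/221], [15/26, 30/41]]; det S = 555660/4829513
solve [mL_A; mL_B] = S·[w00; w01] and [mR_A; mR_B] = S·[w10; w11]:
  w00 = -1/2, w01 = -1/2, w10 = 0, w11 = -1

-1/2 -1/2 0 -1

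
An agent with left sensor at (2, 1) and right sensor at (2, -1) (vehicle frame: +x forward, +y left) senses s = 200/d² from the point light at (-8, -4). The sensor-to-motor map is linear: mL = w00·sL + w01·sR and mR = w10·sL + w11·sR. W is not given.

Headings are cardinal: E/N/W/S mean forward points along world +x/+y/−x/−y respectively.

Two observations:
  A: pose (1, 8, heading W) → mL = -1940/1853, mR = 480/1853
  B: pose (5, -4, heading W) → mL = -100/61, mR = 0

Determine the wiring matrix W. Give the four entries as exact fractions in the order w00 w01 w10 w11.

-1/2 -1/2 1 -1

obs A: pose=(1,8,W) → sL=20/17, sR=100/109, mL=-1940/1853, mR=480/1853
obs B: pose=(5,-4,W) → sL=100/61, sR=100/61, mL=-100/61, mR=0
sensor matrix S = [[20/17, 100/109], [100/61, 100/61]]; det S = 48000/113033
solve [mL_A; mL_B] = S·[w00; w01] and [mR_A; mR_B] = S·[w10; w11]:
  w00 = -1/2, w01 = -1/2, w10 = 1, w11 = -1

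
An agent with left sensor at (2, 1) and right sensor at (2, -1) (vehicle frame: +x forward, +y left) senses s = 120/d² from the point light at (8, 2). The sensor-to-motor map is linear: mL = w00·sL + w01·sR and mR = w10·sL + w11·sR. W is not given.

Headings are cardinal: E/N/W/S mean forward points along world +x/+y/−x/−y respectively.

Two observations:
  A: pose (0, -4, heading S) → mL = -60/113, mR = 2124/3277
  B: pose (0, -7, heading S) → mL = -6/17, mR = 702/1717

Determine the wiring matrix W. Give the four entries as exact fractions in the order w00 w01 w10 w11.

obs A: pose=(0,-4,S) → sL=120/113, sR=24/29, mL=-60/113, mR=2124/3277
obs B: pose=(0,-7,S) → sL=12/17, sR=60/101, mL=-6/17, mR=702/1717
sensor matrix S = [[120/113, 24/29], [12/17, 60/101]]; det S = 262656/5626609
solve [mL_A; mL_B] = S·[w00; w01] and [mR_A; mR_B] = S·[w10; w11]:
  w00 = -1/2, w01 = 0, w10 = 1, w11 = -1/2

-1/2 0 1 -1/2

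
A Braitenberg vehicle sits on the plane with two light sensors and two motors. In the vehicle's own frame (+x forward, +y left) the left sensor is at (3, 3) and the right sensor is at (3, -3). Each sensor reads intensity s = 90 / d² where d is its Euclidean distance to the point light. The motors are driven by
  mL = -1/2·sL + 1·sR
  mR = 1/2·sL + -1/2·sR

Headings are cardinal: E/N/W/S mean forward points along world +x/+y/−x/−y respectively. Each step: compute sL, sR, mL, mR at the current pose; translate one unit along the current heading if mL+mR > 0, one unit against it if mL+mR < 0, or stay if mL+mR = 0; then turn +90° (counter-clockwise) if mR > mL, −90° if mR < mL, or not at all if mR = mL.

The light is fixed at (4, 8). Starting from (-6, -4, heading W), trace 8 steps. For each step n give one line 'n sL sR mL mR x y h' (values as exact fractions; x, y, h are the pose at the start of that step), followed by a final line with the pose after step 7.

0 45/197 9/25 2421/9850 -324/4925 -6 -4 W
1 90/277 18/29 3681/8033 -1188/8033 -7 -4 N
2 45/64 9/26 -9/1664 297/1664 -7 -3 E
3 90/233 90/113 15885/26329 -5400/26329 -6 -3 N
4 45/49 45/109 -495/10682 1350/5341 -6 -2 E
5 90/193 18/17 2709/3281 -972/3281 -5 -2 N
6 5/4 1/2 -1/8 3/8 -5 -1 E
7 90/157 90/61 11385/9577 -4320/9577 -4 -1 N
final -4 0 E

n=0: pose=(-6,-4,W); sL=45/197, sR=9/25; mL=2421/9850, mR=-324/4925; mL+mR=9/50 → advance +1; mR−mL=-3069/9850 → turn -1·90°
n=1: pose=(-7,-4,N); sL=90/277, sR=18/29; mL=3681/8033, mR=-1188/8033; mL+mR=9/29 → advance +1; mR−mL=-4869/8033 → turn -1·90°
n=2: pose=(-7,-3,E); sL=45/64, sR=9/26; mL=-9/1664, mR=297/1664; mL+mR=9/52 → advance +1; mR−mL=153/832 → turn +1·90°
n=3: pose=(-6,-3,N); sL=90/233, sR=90/113; mL=15885/26329, mR=-5400/26329; mL+mR=45/113 → advance +1; mR−mL=-21285/26329 → turn -1·90°
n=4: pose=(-6,-2,E); sL=45/49, sR=45/109; mL=-495/10682, mR=1350/5341; mL+mR=45/218 → advance +1; mR−mL=3195/10682 → turn +1·90°
n=5: pose=(-5,-2,N); sL=90/193, sR=18/17; mL=2709/3281, mR=-972/3281; mL+mR=9/17 → advance +1; mR−mL=-3681/3281 → turn -1·90°
n=6: pose=(-5,-1,E); sL=5/4, sR=1/2; mL=-1/8, mR=3/8; mL+mR=1/4 → advance +1; mR−mL=1/2 → turn +1·90°
n=7: pose=(-4,-1,N); sL=90/157, sR=90/61; mL=11385/9577, mR=-4320/9577; mL+mR=45/61 → advance +1; mR−mL=-15705/9577 → turn -1·90°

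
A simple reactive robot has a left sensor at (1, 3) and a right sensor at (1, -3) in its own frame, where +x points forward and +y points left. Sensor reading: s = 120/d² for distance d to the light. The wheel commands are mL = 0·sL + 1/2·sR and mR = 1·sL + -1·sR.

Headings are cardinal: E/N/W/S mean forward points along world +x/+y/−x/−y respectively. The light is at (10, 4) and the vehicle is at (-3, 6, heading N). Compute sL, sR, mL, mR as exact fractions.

24/53 120/109 60/109 -3744/5777

left sensor world pos  = (-6, 7); dL² = 265
right sensor world pos = (0, 7); dR² = 109
sL = 120/265 = 24/53
sR = 120/109 = 120/109
mL = 0·sL + 1/2·sR = 60/109
mR = 1·sL + -1·sR = -3744/5777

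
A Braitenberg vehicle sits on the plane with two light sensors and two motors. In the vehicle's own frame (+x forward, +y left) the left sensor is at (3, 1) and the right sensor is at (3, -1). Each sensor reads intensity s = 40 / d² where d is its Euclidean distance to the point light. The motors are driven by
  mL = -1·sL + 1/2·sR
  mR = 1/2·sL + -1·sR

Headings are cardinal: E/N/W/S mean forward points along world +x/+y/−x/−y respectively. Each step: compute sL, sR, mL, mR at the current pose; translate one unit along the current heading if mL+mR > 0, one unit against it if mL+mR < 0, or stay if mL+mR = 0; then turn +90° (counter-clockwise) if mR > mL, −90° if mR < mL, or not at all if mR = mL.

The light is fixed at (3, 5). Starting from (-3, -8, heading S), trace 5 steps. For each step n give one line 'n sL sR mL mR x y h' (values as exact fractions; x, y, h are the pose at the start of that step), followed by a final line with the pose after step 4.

0 40/281 8/61 -1316/17141 -1028/17141 -3 -8 S
1 4/13 20/89 -226/1157 -82/1157 -3 -7 E
2 8/29 40/117 -356/3393 -692/3393 -4 -7 N
3 1/4 10/53 -33/212 -27/424 -4 -8 E
4 40/181 40/149 -2340/26969 -4260/26969 -5 -8 N
final -5 -9 E

n=0: pose=(-3,-8,S); sL=40/281, sR=8/61; mL=-1316/17141, mR=-1028/17141; mL+mR=-2344/17141 → advance -1; mR−mL=288/17141 → turn +1·90°
n=1: pose=(-3,-7,E); sL=4/13, sR=20/89; mL=-226/1157, mR=-82/1157; mL+mR=-308/1157 → advance -1; mR−mL=144/1157 → turn +1·90°
n=2: pose=(-4,-7,N); sL=8/29, sR=40/117; mL=-356/3393, mR=-692/3393; mL+mR=-1048/3393 → advance -1; mR−mL=-112/1131 → turn -1·90°
n=3: pose=(-4,-8,E); sL=1/4, sR=10/53; mL=-33/212, mR=-27/424; mL+mR=-93/424 → advance -1; mR−mL=39/424 → turn +1·90°
n=4: pose=(-5,-8,N); sL=40/181, sR=40/149; mL=-2340/26969, mR=-4260/26969; mL+mR=-6600/26969 → advance -1; mR−mL=-1920/26969 → turn -1·90°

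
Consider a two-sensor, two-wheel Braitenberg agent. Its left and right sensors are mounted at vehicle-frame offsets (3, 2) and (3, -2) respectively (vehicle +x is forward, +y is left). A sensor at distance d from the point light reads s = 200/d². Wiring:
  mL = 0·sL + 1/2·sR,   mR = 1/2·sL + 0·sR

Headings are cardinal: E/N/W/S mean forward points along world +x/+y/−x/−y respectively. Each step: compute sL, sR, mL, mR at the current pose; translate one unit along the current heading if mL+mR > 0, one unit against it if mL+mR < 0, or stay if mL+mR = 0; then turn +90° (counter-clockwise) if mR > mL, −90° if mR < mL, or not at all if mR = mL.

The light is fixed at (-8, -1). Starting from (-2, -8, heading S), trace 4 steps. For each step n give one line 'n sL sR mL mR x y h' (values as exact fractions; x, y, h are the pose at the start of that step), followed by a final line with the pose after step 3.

0 50/41 50/29 25/29 25/41 -2 -8 S
1 200/109 40/9 20/9 100/109 -2 -9 W
2 100/17 100/37 50/37 50/17 -3 -9 N
3 40/17 200/29 100/29 20/17 -3 -8 W
final -4 -8 N

n=0: pose=(-2,-8,S); sL=50/41, sR=50/29; mL=25/29, mR=25/41; mL+mR=1750/1189 → advance +1; mR−mL=-300/1189 → turn -1·90°
n=1: pose=(-2,-9,W); sL=200/109, sR=40/9; mL=20/9, mR=100/109; mL+mR=3080/981 → advance +1; mR−mL=-1280/981 → turn -1·90°
n=2: pose=(-3,-9,N); sL=100/17, sR=100/37; mL=50/37, mR=50/17; mL+mR=2700/629 → advance +1; mR−mL=1000/629 → turn +1·90°
n=3: pose=(-3,-8,W); sL=40/17, sR=200/29; mL=100/29, mR=20/17; mL+mR=2280/493 → advance +1; mR−mL=-1120/493 → turn -1·90°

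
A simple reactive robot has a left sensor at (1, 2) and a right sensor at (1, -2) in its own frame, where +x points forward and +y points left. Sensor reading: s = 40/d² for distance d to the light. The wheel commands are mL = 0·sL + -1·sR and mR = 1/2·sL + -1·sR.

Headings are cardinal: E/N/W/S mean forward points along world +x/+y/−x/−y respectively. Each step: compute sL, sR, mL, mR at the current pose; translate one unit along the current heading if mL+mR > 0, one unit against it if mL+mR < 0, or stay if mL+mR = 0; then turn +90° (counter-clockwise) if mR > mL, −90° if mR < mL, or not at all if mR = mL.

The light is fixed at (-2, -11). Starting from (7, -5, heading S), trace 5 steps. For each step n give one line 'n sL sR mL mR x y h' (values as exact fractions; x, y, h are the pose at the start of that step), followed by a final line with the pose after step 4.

0 20/73 20/37 -20/37 -1090/2701 7 -5 S
1 40/181 8/25 -8/25 -948/4525 7 -4 E
2 2/5 10/41 -10/41 -9/205 6 -4 N
3 8/13 40/113 -40/113 -68/1469 6 -5 W
4 20/73 20/37 -20/37 -1090/2701 7 -5 S
final 7 -4 E

n=0: pose=(7,-5,S); sL=20/73, sR=20/37; mL=-20/37, mR=-1090/2701; mL+mR=-2550/2701 → advance -1; mR−mL=10/73 → turn +1·90°
n=1: pose=(7,-4,E); sL=40/181, sR=8/25; mL=-8/25, mR=-948/4525; mL+mR=-2396/4525 → advance -1; mR−mL=20/181 → turn +1·90°
n=2: pose=(6,-4,N); sL=2/5, sR=10/41; mL=-10/41, mR=-9/205; mL+mR=-59/205 → advance -1; mR−mL=1/5 → turn +1·90°
n=3: pose=(6,-5,W); sL=8/13, sR=40/113; mL=-40/113, mR=-68/1469; mL+mR=-588/1469 → advance -1; mR−mL=4/13 → turn +1·90°
n=4: pose=(7,-5,S); sL=20/73, sR=20/37; mL=-20/37, mR=-1090/2701; mL+mR=-2550/2701 → advance -1; mR−mL=10/73 → turn +1·90°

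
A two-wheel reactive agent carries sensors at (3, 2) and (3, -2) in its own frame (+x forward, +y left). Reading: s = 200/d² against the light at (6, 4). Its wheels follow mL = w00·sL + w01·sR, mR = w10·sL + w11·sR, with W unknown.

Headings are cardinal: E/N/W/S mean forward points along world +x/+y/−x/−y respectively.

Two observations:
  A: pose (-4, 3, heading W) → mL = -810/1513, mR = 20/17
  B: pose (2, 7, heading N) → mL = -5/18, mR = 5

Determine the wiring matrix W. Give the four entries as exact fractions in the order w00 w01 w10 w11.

obs A: pose=(-4,3,W) → sL=100/89, sR=20/17, mL=-810/1513, mR=20/17
obs B: pose=(2,7,N) → sL=25/9, sR=5, mL=-5/18, mR=5
sensor matrix S = [[100/89, 20/17], [25/9, 5]]; det S = 32000/13617
solve [mL_A; mL_B] = S·[w00; w01] and [mR_A; mR_B] = S·[w10; w11]:
  w00 = -1, w01 = 1/2, w10 = 0, w11 = 1

-1 1/2 0 1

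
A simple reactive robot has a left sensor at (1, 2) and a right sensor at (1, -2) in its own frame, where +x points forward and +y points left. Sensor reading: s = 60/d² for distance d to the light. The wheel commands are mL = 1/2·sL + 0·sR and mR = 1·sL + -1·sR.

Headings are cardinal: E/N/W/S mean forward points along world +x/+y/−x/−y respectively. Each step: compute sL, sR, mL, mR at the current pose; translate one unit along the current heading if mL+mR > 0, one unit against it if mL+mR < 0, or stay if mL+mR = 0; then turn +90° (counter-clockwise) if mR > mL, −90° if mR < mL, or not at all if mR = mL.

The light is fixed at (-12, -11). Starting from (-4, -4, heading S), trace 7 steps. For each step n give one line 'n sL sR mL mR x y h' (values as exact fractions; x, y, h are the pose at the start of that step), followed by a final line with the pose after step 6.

0 15/34 5/6 15/68 -20/51 -4 -4 S
1 12/17 60/149 6/17 768/2533 -4 -3 W
2 30/53 10/27 15/53 280/1431 -5 -3 N
3 12/37 60/113 6/37 -864/4181 -5 -2 E
4 15/32 3/4 15/64 -9/32 -6 -2 S
5 60/89 60/169 30/89 4800/15041 -6 -1 W
6 6/13 6/17 3/13 24/221 -7 -1 N
final -7 0 E

n=0: pose=(-4,-4,S); sL=15/34, sR=5/6; mL=15/68, mR=-20/51; mL+mR=-35/204 → advance -1; mR−mL=-125/204 → turn -1·90°
n=1: pose=(-4,-3,W); sL=12/17, sR=60/149; mL=6/17, mR=768/2533; mL+mR=1662/2533 → advance +1; mR−mL=-126/2533 → turn -1·90°
n=2: pose=(-5,-3,N); sL=30/53, sR=10/27; mL=15/53, mR=280/1431; mL+mR=685/1431 → advance +1; mR−mL=-125/1431 → turn -1·90°
n=3: pose=(-5,-2,E); sL=12/37, sR=60/113; mL=6/37, mR=-864/4181; mL+mR=-186/4181 → advance -1; mR−mL=-1542/4181 → turn -1·90°
n=4: pose=(-6,-2,S); sL=15/32, sR=3/4; mL=15/64, mR=-9/32; mL+mR=-3/64 → advance -1; mR−mL=-33/64 → turn -1·90°
n=5: pose=(-6,-1,W); sL=60/89, sR=60/169; mL=30/89, mR=4800/15041; mL+mR=9870/15041 → advance +1; mR−mL=-270/15041 → turn -1·90°
n=6: pose=(-7,-1,N); sL=6/13, sR=6/17; mL=3/13, mR=24/221; mL+mR=75/221 → advance +1; mR−mL=-27/221 → turn -1·90°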